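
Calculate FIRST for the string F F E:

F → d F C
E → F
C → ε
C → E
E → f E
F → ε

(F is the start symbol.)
FIRST sets of the non-terminals involved (from the grammar, by fixed-point iteration):
  FIRST(F) = { 'd', ε }
  FIRST(E) = { 'd', 'f', ε }

To compute FIRST(F F E), process the symbols left to right:
Symbol F is a non-terminal. Add FIRST(F) \ {ε} = { 'd' }
F is nullable (ε ∈ FIRST(F)), continue to the next symbol.
Symbol F is a non-terminal. Add FIRST(F) \ {ε} = { 'd' }
F is nullable (ε ∈ FIRST(F)), continue to the next symbol.
Symbol E is a non-terminal. Add FIRST(E) \ {ε} = { 'd', 'f' }
E is nullable (ε ∈ FIRST(E)), continue to the next symbol.
All symbols are nullable, so ε is in the result.
FIRST(F F E) = { 'd', 'f', ε }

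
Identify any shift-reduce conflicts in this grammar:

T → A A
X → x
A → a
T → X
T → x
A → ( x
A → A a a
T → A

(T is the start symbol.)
Yes — I2: [T → A .] vs [A → . ( x]; I7: [T → A A .] vs [A → A . a a]; I8: [A → a .] vs [A → A a . a]

A shift-reduce conflict occurs when an LR(0) state has both:
  - a complete (reduce) item [A → α .] (dot at the end), and
  - a shift item [B → β . c γ] (dot before a terminal).

Augment with T' → T and build the canonical LR(0) collection (I0 = CLOSURE({[T' → . T]}), then GOTO on every symbol after a dot until no new states appear). It has 12 states:
  I0: { [A → . ( x], [A → . A a a], [A → . a], [T → . A A], [T → . A], [T → . X], [T → . x], [T' → . T], [X → . x] }  — shift
  I1: { [A → ( . x] }  — shift
  I2: { [A → . ( x], [A → . A a a], [A → . a], [A → A . a a], [T → A . A], [T → A .] }  — shift, reduce
  I3: { [T' → T .] }  — accept
  I4: { [T → X .] }  — reduce
  I5: { [A → a .] }  — reduce
  I6: { [T → x .], [X → x .] }  — 2 reduces
  I7: { [A → A . a a], [T → A A .] }  — shift, reduce
  I8: { [A → A a . a], [A → a .] }  — shift, reduce
  I9: { [A → A a a .] }  — reduce
  I10: { [A → A a . a] }  — shift
  I11: { [A → ( x .] }  — reduce

I2 contains reduce item [T → A .] and shift items [A → . ( x], [A → A . a a], [A → . a] — shift-reduce conflict.
I7 contains reduce item [T → A A .] and shift item [A → A . a a] — shift-reduce conflict.
I8 contains reduce item [A → a .] and shift item [A → A a . a] — shift-reduce conflict.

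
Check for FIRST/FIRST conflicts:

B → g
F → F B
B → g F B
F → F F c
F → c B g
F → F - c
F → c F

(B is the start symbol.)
A FIRST/FIRST conflict occurs when two productions N → α and N → β for the same non-terminal have FIRST(α) ∩ FIRST(β) ≠ ∅ (with ε ∈ FIRST of a nullable right-hand side, so two nullable alternatives also conflict).

FIRST sets of the non-terminals at (or reachable through a nullable prefix from) the front of some alternative:
  FIRST(F) = { 'c' }

Productions for B:
  B → g: FIRST = { 'g' }
  B → g F B: FIRST = { 'g' }
Productions for F:
  F → F B: FIRST = { 'c' }
  F → F F c: FIRST = { 'c' }
  F → c B g: FIRST = { 'c' }
  F → F - c: FIRST = { 'c' }
  F → c F: FIRST = { 'c' }

Conflict for B: B → g and B → g F B
  Overlap: { 'g' }
Conflict for F: F → F B and F → F F c
  Overlap: { 'c' }
Conflict for F: F → F B and F → c B g
  Overlap: { 'c' }
Conflict for F: F → F B and F → F - c
  Overlap: { 'c' }
Conflict for F: F → F B and F → c F
  Overlap: { 'c' }
Conflict for F: F → F F c and F → c B g
  Overlap: { 'c' }
Conflict for F: F → F F c and F → F - c
  Overlap: { 'c' }
Conflict for F: F → F F c and F → c F
  Overlap: { 'c' }
Conflict for F: F → c B g and F → F - c
  Overlap: { 'c' }
Conflict for F: F → c B g and F → c F
  Overlap: { 'c' }
Conflict for F: F → F - c and F → c F
  Overlap: { 'c' }

Answer: Yes. B → g / B → g F B on { 'g' }; F → F B / F → F F c on { 'c' }; F → F B / F → c B g on { 'c' }; F → F B / F → F '-' c on { 'c' }; F → F B / F → c F on { 'c' }; F → F F c / F → c B g on { 'c' }; F → F F c / F → F '-' c on { 'c' }; F → F F c / F → c F on { 'c' }; F → c B g / F → F '-' c on { 'c' }; F → c B g / F → c F on { 'c' }; F → F '-' c / F → c F on { 'c' }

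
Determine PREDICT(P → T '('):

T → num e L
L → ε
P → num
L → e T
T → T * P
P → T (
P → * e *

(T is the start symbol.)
{ 'num' }

PREDICT(P → T '(') = (FIRST(RHS) \ {ε}) ∪ (FOLLOW(P) if ε ∈ FIRST(RHS), i.e. RHS ⇒* ε)
FIRST(T) = { 'num' }
FIRST(T '(') = { 'num' }
ε ∉ FIRST(T '('), so FOLLOW(P) is not added.
PREDICT(P → T '(') = { 'num' }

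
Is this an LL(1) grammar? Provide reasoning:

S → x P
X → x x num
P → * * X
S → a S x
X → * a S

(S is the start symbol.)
A grammar is LL(1) if for each non-terminal N with multiple productions, the predict sets of those productions are pairwise disjoint, where PREDICT(N → α) = (FIRST(α) \ {ε}) ∪ (FOLLOW(N) if α ⇒* ε).

For S:
  PREDICT(S → x P) = { 'x' }
  PREDICT(S → a S x) = { 'a' }
For X:
  PREDICT(X → x x num) = { 'x' }
  PREDICT(X → '*' a S) = { '*' }
P has a single production, so nothing to check there.

All predict sets are disjoint. The grammar IS LL(1).

Answer: Yes, the grammar is LL(1).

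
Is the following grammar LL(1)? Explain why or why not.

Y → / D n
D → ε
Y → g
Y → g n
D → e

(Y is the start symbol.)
A grammar is LL(1) if for each non-terminal N with multiple productions, the predict sets of those productions are pairwise disjoint, where PREDICT(N → α) = (FIRST(α) \ {ε}) ∪ (FOLLOW(N) if α ⇒* ε).

Relevant sets:
  FOLLOW(D) = { 'n' }

For Y:
  PREDICT(Y → '/' D n) = { '/' }
  PREDICT(Y → g) = { 'g' }
  PREDICT(Y → g n) = { 'g' }
For D:
  PREDICT(D → ε) = { 'n' }
  PREDICT(D → e) = { 'e' }

Conflict found: Predict set conflict for Y: { 'g' }
The grammar is NOT LL(1).

Answer: No. Predict set conflict for Y: { 'g' }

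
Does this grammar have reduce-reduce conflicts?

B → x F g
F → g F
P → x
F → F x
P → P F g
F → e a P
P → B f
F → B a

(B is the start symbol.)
A reduce-reduce conflict occurs when an LR(0) state has two complete items [A → α .] and [B → β .] — both call for a reduction, and with no lookahead the parser cannot choose between them.

Augment with B' → B and build the canonical LR(0) collection (I0 = CLOSURE({[B' → . B]}), then GOTO on every symbol after a dot until no new states appear). It has 18 states:
  I0: { [B → . x F g], [B' → . B] }  — shift
  I1: { [B' → B .] }  — accept
  I2: { [B → . x F g], [B → x . F g], [F → . B a], [F → . F x], [F → . e a P], [F → . g F] }  — shift
  I3: { [F → B . a] }  — shift
  I4: { [B → x F . g], [F → F . x] }  — shift
  I5: { [F → e . a P] }  — shift
  I6: { [B → . x F g], [F → . B a], [F → . F x], [F → . e a P], [F → . g F], [F → g . F] }  — shift
  I7: { [F → F . x], [F → g F .] }  — shift, reduce
  I8: { [F → F x .] }  — reduce
  I9: { [B → . x F g], [F → e a . P], [P → . B f], [P → . P F g], [P → . x] }  — shift
  I10: { [P → B . f] }  — shift
  I11: { [B → . x F g], [F → . B a], [F → . F x], [F → . e a P], [F → . g F], [F → e a P .], [P → P . F g] }  — shift, reduce
  I12: { [B → . x F g], [B → x . F g], [F → . B a], [F → . F x], [F → . e a P], [F → . g F], [P → x .] }  — shift, reduce
  I13: { [F → F . x], [P → P F . g] }  — shift
  I14: { [P → P F g .] }  — reduce
  I15: { [P → B f .] }  — reduce
  I16: { [B → x F g .] }  — reduce
  I17: { [F → B a .] }  — reduce

No state contains more than one complete item.

Answer: No reduce-reduce conflicts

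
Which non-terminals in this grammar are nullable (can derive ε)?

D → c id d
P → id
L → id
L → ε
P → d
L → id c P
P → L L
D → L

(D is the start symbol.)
A non-terminal is nullable if it can derive ε (the empty string): either it has an ε-production, or it has a production whose right-hand side consists entirely of nullable non-terminals.

ε-productions: L → ε
So L is immediately nullable.
P → L L: every symbol on the right is nullable, so P is nullable too.
D → L: every symbol on the right is nullable, so D is nullable too.
Every non-terminal is now nullable.
Nullable = { 'D', 'L', 'P' }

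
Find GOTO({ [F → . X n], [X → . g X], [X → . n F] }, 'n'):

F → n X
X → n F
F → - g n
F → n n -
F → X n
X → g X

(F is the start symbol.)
GOTO(I, 'n') = CLOSURE({ [A → αX.β] : [A → α.Xβ] ∈ I, X = 'n' })

Items with dot before 'n', with the dot advanced:
  [X → . n F] → [X → n . F]
Closure of the advanced items:
  [X → n . F] has the dot before F: add [F → . n X], [F → . - g n], [F → . n n -], [F → . X n]
  [F → . X n] has the dot before X: add [X → . n F], [X → . g X]

GOTO = { [F → . - g n], [F → . X n], [F → . n X], [F → . n n -], [X → . g X], [X → . n F], [X → n . F] }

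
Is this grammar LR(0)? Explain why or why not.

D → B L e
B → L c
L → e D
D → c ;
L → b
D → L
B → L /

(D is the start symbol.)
A grammar is LR(0) if no state in the canonical LR(0) collection has:
  - both a shift item (dot before a terminal) and a complete item (shift-reduce conflict), or
  - two or more complete items (reduce-reduce conflict; the accept item [D' → D .] counts as a complete item here).

Augment with D' → D and build the canonical LR(0) collection (I0 = CLOSURE({[D' → . D]}), then GOTO on every symbol after a dot until no new states appear). It has 13 states:
  I0: { [B → . L /], [B → . L c], [D → . B L e], [D → . L], [D → . c ;], [D' → . D], [L → . b], [L → . e D] }  — shift
  I1: { [D → B . L e], [L → . b], [L → . e D] }  — shift
  I2: { [D' → D .] }  — accept
  I3: { [B → L . /], [B → L . c], [D → L .] }  — shift, reduce
  I4: { [L → b .] }  — reduce
  I5: { [D → c . ;] }  — shift
  I6: { [B → . L /], [B → . L c], [D → . B L e], [D → . L], [D → . c ;], [L → . b], [L → . e D], [L → e . D] }  — shift
  I7: { [L → e D .] }  — reduce
  I8: { [D → c ; .] }  — reduce
  I9: { [B → L / .] }  — reduce
  I10: { [B → L c .] }  — reduce
  I11: { [D → B L . e] }  — shift
  I12: { [D → B L e .] }  — reduce

Conflict in state I3:
  Shift-reduce conflict between [D → L .] and [B → L . /]
So the grammar is NOT LR(0).

Answer: No. Shift-reduce conflict between [D → L .] and [B → L . /]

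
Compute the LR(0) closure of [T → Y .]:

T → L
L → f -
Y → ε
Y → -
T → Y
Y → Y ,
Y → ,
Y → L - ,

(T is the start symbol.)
{ [T → Y .] }

To compute CLOSURE, for each item [A → α.Bβ] where B is a non-terminal, add [B → .γ] for all productions B → γ; repeat for the newly added items until nothing changes.

Start with: [T → Y .]
The dot is at the end, so nothing is added.

CLOSURE = { [T → Y .] }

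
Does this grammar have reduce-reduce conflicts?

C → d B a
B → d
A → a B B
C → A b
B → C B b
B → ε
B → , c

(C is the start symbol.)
A reduce-reduce conflict occurs when an LR(0) state has two complete items [A → α .] and [B → β .] — both call for a reduction, and with no lookahead the parser cannot choose between them.

Augment with C' → C and build the canonical LR(0) collection (I0 = CLOSURE({[C' → . C]}), then GOTO on every symbol after a dot until no new states appear). It has 16 states:
  I0: { [A → . a B B], [C → . A b], [C → . d B a], [C' → . C] }  — shift
  I1: { [C → A . b] }  — shift
  I2: { [C' → C .] }  — accept
  I3: { [A → . a B B], [A → a . B B], [B → . , c], [B → . C B b], [B → . d], [B → .], [C → . A b], [C → . d B a] }  — shift, reduce
  I4: { [A → . a B B], [B → . , c], [B → . C B b], [B → . d], [B → .], [C → . A b], [C → . d B a], [C → d . B a] }  — shift, reduce
  I5: { [B → , . c] }  — shift
  I6: { [C → d B . a] }  — shift
  I7: { [A → . a B B], [B → . , c], [B → . C B b], [B → . d], [B → .], [B → C . B b], [C → . A b], [C → . d B a] }  — shift, reduce
  I8: { [A → . a B B], [B → . , c], [B → . C B b], [B → . d], [B → .], [B → d .], [C → . A b], [C → . d B a], [C → d . B a] }  — shift, 2 reduces
  I9: { [B → C B . b] }  — shift
  I10: { [B → C B b .] }  — reduce
  I11: { [C → d B a .] }  — reduce
  I12: { [B → , c .] }  — reduce
  I13: { [A → . a B B], [A → a B . B], [B → . , c], [B → . C B b], [B → . d], [B → .], [C → . A b], [C → . d B a] }  — shift, reduce
  I14: { [A → a B B .] }  — reduce
  I15: { [C → A b .] }  — reduce

I8 contains complete items [B → .], [B → d .] — reduce-reduce conflict.

Answer: Yes — I8: [B → .] vs [B → d .]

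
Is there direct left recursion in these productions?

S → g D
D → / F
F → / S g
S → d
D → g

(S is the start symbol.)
No direct left recursion

Direct left recursion occurs when N → N α for some non-terminal N (the right-hand side begins with the left-hand side itself).

S → g D: starts with g
D → / F: starts with '/'
F → / S g: starts with '/'
S → d: starts with d
D → g: starts with g

No direct left recursion found.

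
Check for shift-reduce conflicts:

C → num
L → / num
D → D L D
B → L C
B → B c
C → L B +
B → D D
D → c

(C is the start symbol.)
A shift-reduce conflict occurs when an LR(0) state has both:
  - a complete (reduce) item [A → α .] (dot at the end), and
  - a shift item [B → β . c γ] (dot before a terminal).

Augment with C' → C and build the canonical LR(0) collection (I0 = CLOSURE({[C' → . C]}), then GOTO on every symbol after a dot until no new states appear). It has 16 states:
  I0: { [C → . L B +], [C → . num], [C' → . C], [L → . / num] }  — shift
  I1: { [L → / . num] }  — shift
  I2: { [C' → C .] }  — accept
  I3: { [B → . B c], [B → . D D], [B → . L C], [C → L . B +], [D → . D L D], [D → . c], [L → . / num] }  — shift
  I4: { [C → num .] }  — reduce
  I5: { [B → B . c], [C → L B . +] }  — shift
  I6: { [B → D . D], [D → . D L D], [D → . c], [D → D . L D], [L → . / num] }  — shift
  I7: { [B → L . C], [C → . L B +], [C → . num], [L → . / num] }  — shift
  I8: { [D → c .] }  — reduce
  I9: { [B → L C .] }  — reduce
  I10: { [B → D D .], [D → D . L D], [L → . / num] }  — shift, reduce
  I11: { [D → . D L D], [D → . c], [D → D L . D] }  — shift
  I12: { [D → D . L D], [D → D L D .], [L → . / num] }  — shift, reduce
  I13: { [C → L B + .] }  — reduce
  I14: { [B → B c .] }  — reduce
  I15: { [L → / num .] }  — reduce

I10 contains reduce item [B → D D .] and shift item [L → . / num] — shift-reduce conflict.
I12 contains reduce item [D → D L D .] and shift item [L → . / num] — shift-reduce conflict.

Answer: Yes — I10: [B → D D .] vs [L → . / num]; I12: [D → D L D .] vs [L → . / num]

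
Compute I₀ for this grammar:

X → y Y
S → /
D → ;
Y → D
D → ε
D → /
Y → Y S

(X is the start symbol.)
{ [X → . y Y], [X' → . X] }

First, augment the grammar with X' → X
I₀ = CLOSURE({ [X' → . X] }):
  [X' → . X] has the dot before X: add [X → . y Y]
No further items can be added.

I₀ = { [X → . y Y], [X' → . X] }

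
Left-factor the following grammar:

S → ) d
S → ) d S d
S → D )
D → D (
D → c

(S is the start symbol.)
S → ) d S'
S' → ε
S' → S d
S → D )
D → D (
D → c

Left-factoring transforms A → αβ₁ | αβ₂ into A → αA' and A' → β₁ | β₂
(α is the longest common prefix among the alternatives). Repeat until
no nonterminal has two alternatives with a common prefix.

Round 1: S has alternatives sharing prefix ') d'. Introduce S': S → ) d S'
  Add: S' → ε
  Add: S' → S d

No remaining common prefixes — done.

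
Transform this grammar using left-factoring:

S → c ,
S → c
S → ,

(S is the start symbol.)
Left-factoring transforms A → αβ₁ | αβ₂ into A → αA' and A' → β₁ | β₂
(α is the longest common prefix among the alternatives). Repeat until
no nonterminal has two alternatives with a common prefix.

Round 1: S has alternatives sharing prefix 'c'. Introduce S': S → c S'
  Add: S' → ,
  Add: S' → ε

No remaining common prefixes — done.

Resulting grammar:
S → c S'
S' → ,
S' → ε
S → ,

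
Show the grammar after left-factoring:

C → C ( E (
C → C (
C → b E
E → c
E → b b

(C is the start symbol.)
Left-factoring transforms A → αβ₁ | αβ₂ into A → αA' and A' → β₁ | β₂
(α is the longest common prefix among the alternatives). Repeat until
no nonterminal has two alternatives with a common prefix.

Round 1: C has alternatives sharing prefix 'C ('. Introduce C': C → C ( C'
  Add: C' → E (
  Add: C' → ε

No remaining common prefixes — done.

Resulting grammar:
C → C ( C'
C' → E (
C' → ε
C → b E
E → c
E → b b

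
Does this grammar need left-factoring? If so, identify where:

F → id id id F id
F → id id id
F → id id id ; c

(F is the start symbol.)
Yes, F has productions with common prefix 'id id id'

Left-factoring is needed when two productions for the same non-terminal
share a common prefix on the right-hand side.

Productions for F:
  F → id id id F id
  F → id id id
  F → id id id ; c

Found common prefix 'id id id' in productions for F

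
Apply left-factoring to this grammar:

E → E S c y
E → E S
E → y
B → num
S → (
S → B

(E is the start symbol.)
E → E S E'
E' → c y
E' → ε
E → y
B → num
S → (
S → B

Left-factoring transforms A → αβ₁ | αβ₂ into A → αA' and A' → β₁ | β₂
(α is the longest common prefix among the alternatives). Repeat until
no nonterminal has two alternatives with a common prefix.

Round 1: E has alternatives sharing prefix 'E S'. Introduce E': E → E S E'
  Add: E' → c y
  Add: E' → ε

No remaining common prefixes — done.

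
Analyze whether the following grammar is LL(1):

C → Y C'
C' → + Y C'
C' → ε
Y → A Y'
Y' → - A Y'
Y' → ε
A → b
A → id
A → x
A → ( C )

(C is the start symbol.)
Relevant sets:
  FOLLOW(C') = { $, ')' }
  FOLLOW(Y') = { $, ')', '+' }

For C':
  PREDICT(C' → '+' Y C') = { '+' }
  PREDICT(C' → ε) = { $, ')' }
For Y':
  PREDICT(Y' → '-' A Y') = { '-' }
  PREDICT(Y' → ε) = { $, ')', '+' }
For A:
  PREDICT(A → b) = { 'b' }
  PREDICT(A → id) = { 'id' }
  PREDICT(A → x) = { 'x' }
  PREDICT(A → '(' C ')') = { '(' }
C, Y have a single production, so nothing to check there.

All predict sets are disjoint. The grammar IS LL(1).

Answer: Yes, the grammar is LL(1).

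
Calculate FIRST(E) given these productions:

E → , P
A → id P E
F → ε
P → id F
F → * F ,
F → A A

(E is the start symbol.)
To compute FIRST(E), examine every production with E on the left-hand side, reading each right-hand side left to right until a non-nullable symbol is reached.

From E → , P:
  - ',' is a terminal: add ',' and stop

Collecting: FIRST(E) = { ',' }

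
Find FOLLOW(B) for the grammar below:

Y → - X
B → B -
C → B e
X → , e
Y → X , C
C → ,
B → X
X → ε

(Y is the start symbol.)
To compute FOLLOW(B), find every occurrence of B on a right-hand side N → α B β: add FIRST(β) \ {ε}, and if β is empty or nullable also add FOLLOW(N). Iterate to a fixed point.

In B → B -: B is followed by '-', add FIRST('-') \ {ε} = { '-' }
In C → B e: B is followed by e, add FIRST(e) \ {ε} = { 'e' }

Taking the union: FOLLOW(B) = { '-', 'e' }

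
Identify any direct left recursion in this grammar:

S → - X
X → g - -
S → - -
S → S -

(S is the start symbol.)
Direct left recursion occurs when N → N α for some non-terminal N (the right-hand side begins with the left-hand side itself).

S → - X: starts with '-'
X → g - -: starts with g
S → - -: starts with '-'
S → S -: LEFT RECURSIVE (starts with S)

The grammar has direct left recursion on: S.

Answer: Yes, S is left-recursive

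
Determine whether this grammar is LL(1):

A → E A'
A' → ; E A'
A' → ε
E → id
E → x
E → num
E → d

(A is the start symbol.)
A grammar is LL(1) if for each non-terminal N with multiple productions, the predict sets of those productions are pairwise disjoint, where PREDICT(N → α) = (FIRST(α) \ {ε}) ∪ (FOLLOW(N) if α ⇒* ε).

Relevant sets:
  FOLLOW(A') = { $ }

For A':
  PREDICT(A' → ';' E A') = { ';' }
  PREDICT(A' → ε) = { $ }
For E:
  PREDICT(E → id) = { 'id' }
  PREDICT(E → x) = { 'x' }
  PREDICT(E → num) = { 'num' }
  PREDICT(E → d) = { 'd' }
A has a single production, so nothing to check there.

All predict sets are disjoint. The grammar IS LL(1).

Answer: Yes, the grammar is LL(1).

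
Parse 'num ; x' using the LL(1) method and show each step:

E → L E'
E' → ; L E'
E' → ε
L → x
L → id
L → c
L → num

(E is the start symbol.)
Stack is shown with the top on the left.

Stack     Input      Action
---------------------------
E $       num ; x $  output E → L E'
L E' $    num ; x $  output L → num
num E' $  num ; x $  match 'num'
E' $      ; x $      output E' → ; L E'
; L E' $  ; x $      match ';'
L E' $    x $        output L → x
x E' $    x $        match 'x'
E' $      $          output E' → ε
$         $          accept

The string is accepted.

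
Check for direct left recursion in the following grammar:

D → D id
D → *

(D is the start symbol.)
Direct left recursion occurs when N → N α for some non-terminal N (the right-hand side begins with the left-hand side itself).

D → D id: LEFT RECURSIVE (starts with D)
D → *: starts with '*'

The grammar has direct left recursion on: D.

Answer: Yes, D is left-recursive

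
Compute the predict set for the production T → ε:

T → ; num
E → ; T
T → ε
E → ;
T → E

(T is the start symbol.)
PREDICT(T → ε) = (FIRST(RHS) \ {ε}) ∪ (FOLLOW(T) if ε ∈ FIRST(RHS), i.e. RHS ⇒* ε)
The right-hand side is ε (FIRST(ε) = { ε }), so the predict set is FOLLOW(T) = { $ }
PREDICT(T → ε) = { $ }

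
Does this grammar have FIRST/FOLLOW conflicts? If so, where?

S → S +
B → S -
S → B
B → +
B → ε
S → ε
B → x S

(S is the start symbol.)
Nullable non-terminals: B, S.
FIRST sets used below: FIRST(S) = { '+', '-', 'x', ε }, FIRST(B) = { '+', '-', 'x', ε }

B: nullable alternative(s) B → ε; FOLLOW(B) = { $, '+', '-' }
  B → S -: FIRST \ {ε} = { '+', '-', 'x' } — overlaps FOLLOW(B) on { '+', '-' }: CONFLICT
  B → +: FIRST \ {ε} = { '+' } — overlaps FOLLOW(B) on { '+' }: CONFLICT
  B → ε: FIRST \ {ε} = { } — this is the only nullable alternative, skip
  B → x S: FIRST \ {ε} = { 'x' } — disjoint from FOLLOW(B)

S: nullable alternative(s) S → B, S → ε; FOLLOW(S) = { $, '+', '-' }
  S → S +: FIRST \ {ε} = { '+', '-', 'x' } — overlaps FOLLOW(S) on { '+', '-' }: CONFLICT
  S → B: FIRST \ {ε} = { '+', '-', 'x' } — overlaps FOLLOW(S) on { '+', '-' }: CONFLICT
  S → ε: FIRST \ {ε} = { } — disjoint from FOLLOW(S)

So the grammar has 4 FIRST/FOLLOW conflicts (marked CONFLICT above).

Answer: Yes. S → S '+' with FOLLOW(S) on { '+', '-' }; S → B with FOLLOW(S) on { '+', '-' }; B → S '-' with FOLLOW(B) on { '+', '-' }; B → '+' with FOLLOW(B) on { '+' }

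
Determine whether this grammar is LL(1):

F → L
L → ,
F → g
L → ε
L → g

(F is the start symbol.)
A grammar is LL(1) if for each non-terminal N with multiple productions, the predict sets of those productions are pairwise disjoint, where PREDICT(N → α) = (FIRST(α) \ {ε}) ∪ (FOLLOW(N) if α ⇒* ε).

Relevant sets:
  FIRST(L) = { ',', 'g', ε }
  FOLLOW(F) = { $ }
  FOLLOW(L) = { $ }

For F:
  PREDICT(F → L) = { $, ',', 'g' }
  PREDICT(F → g) = { 'g' }
For L:
  PREDICT(L → ',') = { ',' }
  PREDICT(L → ε) = { $ }
  PREDICT(L → g) = { 'g' }

Conflict found: Predict set conflict for F: { 'g' }
The grammar is NOT LL(1).

Answer: No. Predict set conflict for F: { 'g' }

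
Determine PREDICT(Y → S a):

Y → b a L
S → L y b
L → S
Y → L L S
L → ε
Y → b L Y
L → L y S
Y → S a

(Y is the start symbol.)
{ 'y' }

PREDICT(Y → S a) = (FIRST(RHS) \ {ε}) ∪ (FOLLOW(Y) if ε ∈ FIRST(RHS), i.e. RHS ⇒* ε)
FIRST(S) = { 'y' }
FIRST(S a) = { 'y' }
ε ∉ FIRST(S a), so FOLLOW(Y) is not added.
PREDICT(Y → S a) = { 'y' }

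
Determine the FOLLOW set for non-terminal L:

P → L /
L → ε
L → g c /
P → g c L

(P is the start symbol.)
In P → L /: L is followed by '/', add FIRST('/') \ {ε} = { '/' }
In P → g c L: L is at the end, add FOLLOW(P)

The FOLLOW sets referred to above (computed the same way, to a fixed point):
  FOLLOW(P) = { $ }

Taking the union: FOLLOW(L) = { $, '/' }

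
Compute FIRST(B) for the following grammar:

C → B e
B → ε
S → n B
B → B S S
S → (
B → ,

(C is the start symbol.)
FIRST sets of the other non-terminals involved (by the same procedure, iterated to a fixed point):
  FIRST(S) = { '(', 'n' }

From B → ε:
  - ε-production, so ε ∈ FIRST(B)
From B → B S S:
  - B is the symbol being defined: contributes nothing new
    B is nullable, so continue to the next symbol
  - S is a non-terminal: add FIRST(S) \ {ε} = { '(', 'n' }
    S is not nullable, so stop
From B → ,:
  - ',' is a terminal: add ',' and stop

Collecting: FIRST(B) = { '(', ',', 'n', ε }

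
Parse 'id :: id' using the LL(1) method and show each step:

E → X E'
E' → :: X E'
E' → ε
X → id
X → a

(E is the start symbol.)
Stack is shown with the top on the left.

Stack      Input       Action
-----------------------------
E $        id :: id $  output E → X E'
X E' $     id :: id $  output X → id
id E' $    id :: id $  match 'id'
E' $       :: id $     output E' → :: X E'
:: X E' $  :: id $     match '::'
X E' $     id $        output X → id
id E' $    id $        match 'id'
E' $       $           output E' → ε
$          $           accept

The string is accepted.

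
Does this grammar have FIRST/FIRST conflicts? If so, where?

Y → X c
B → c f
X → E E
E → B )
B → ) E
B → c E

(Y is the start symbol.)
A FIRST/FIRST conflict occurs when two productions N → α and N → β for the same non-terminal have FIRST(α) ∩ FIRST(β) ≠ ∅ (with ε ∈ FIRST of a nullable right-hand side, so two nullable alternatives also conflict).

Productions for B:
  B → c f: FIRST = { 'c' }
  B → ) E: FIRST = { ')' }
  B → c E: FIRST = { 'c' }
Y, X, E have only one production, so no FIRST/FIRST conflict is possible there.

Conflict for B: B → c f and B → c E
  Overlap: { 'c' }

Answer: Yes. B → c f / B → c E on { 'c' }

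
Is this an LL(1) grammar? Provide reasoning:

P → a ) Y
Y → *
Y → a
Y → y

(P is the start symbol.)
For Y:
  PREDICT(Y → '*') = { '*' }
  PREDICT(Y → a) = { 'a' }
  PREDICT(Y → y) = { 'y' }
P has a single production, so nothing to check there.

All predict sets are disjoint. The grammar IS LL(1).

Answer: Yes, the grammar is LL(1).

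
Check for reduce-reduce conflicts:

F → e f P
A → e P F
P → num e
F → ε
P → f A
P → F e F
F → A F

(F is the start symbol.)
A reduce-reduce conflict occurs when an LR(0) state has two complete items [A → α .] and [B → β .] — both call for a reduction, and with no lookahead the parser cannot choose between them.

Augment with F' → F and build the canonical LR(0) collection (I0 = CLOSURE({[F' → . F]}), then GOTO on every symbol after a dot until no new states appear). It has 18 states:
  I0: { [A → . e P F], [F → . A F], [F → . e f P], [F → .], [F' → . F] }  — shift, reduce
  I1: { [A → . e P F], [F → . A F], [F → . e f P], [F → .], [F → A . F] }  — shift, reduce
  I2: { [F' → F .] }  — accept
  I3: { [A → . e P F], [A → e . P F], [F → . A F], [F → . e f P], [F → .], [F → e . f P], [P → . F e F], [P → . f A], [P → . num e] }  — shift, reduce
  I4: { [P → F . e F] }  — shift
  I5: { [A → . e P F], [A → e P . F], [F → . A F], [F → . e f P], [F → .] }  — shift, reduce
  I6: { [A → . e P F], [F → . A F], [F → . e f P], [F → .], [F → e f . P], [P → . F e F], [P → . f A], [P → . num e], [P → f . A] }  — shift, reduce
  I7: { [P → num . e] }  — shift
  I8: { [P → num e .] }  — reduce
  I9: { [A → . e P F], [F → . A F], [F → . e f P], [F → .], [F → A . F], [P → f A .] }  — shift, 2 reduces
  I10: { [F → e f P .] }  — reduce
  I11: { [A → . e P F], [P → f . A] }  — shift
  I12: { [P → f A .] }  — reduce
  I13: { [A → . e P F], [A → e . P F], [F → . A F], [F → . e f P], [F → .], [P → . F e F], [P → . f A], [P → . num e] }  — shift, reduce
  I14: { [F → A F .] }  — reduce
  I15: { [A → e P F .] }  — reduce
  I16: { [A → . e P F], [F → . A F], [F → . e f P], [F → .], [P → F e . F] }  — shift, reduce
  I17: { [P → F e F .] }  — reduce

I9 contains complete items [F → .], [P → f A .] — reduce-reduce conflict.

Answer: Yes — I9: [F → .] vs [P → f A .]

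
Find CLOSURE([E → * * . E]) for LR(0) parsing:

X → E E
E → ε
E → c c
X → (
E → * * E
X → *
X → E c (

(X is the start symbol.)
To compute CLOSURE, for each item [A → α.Bβ] where B is a non-terminal, add [B → .γ] for all productions B → γ; repeat for the newly added items until nothing changes.

Start with: [E → * * . E]
  [E → * * . E] has the dot before E: add [E → .], [E → . c c], [E → . * * E]
No further items can be added.

CLOSURE = { [E → * * . E], [E → . * * E], [E → . c c], [E → .] }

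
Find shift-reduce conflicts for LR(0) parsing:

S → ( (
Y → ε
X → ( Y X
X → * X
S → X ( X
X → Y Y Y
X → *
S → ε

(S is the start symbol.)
Yes — I0: [S → .] vs [S → . ( (]; I1: [Y → .] vs [S → ( . (]; I2: [X → * .] vs [X → . ( Y X]; I8: [Y → .] vs [X → . ( Y X]; I11: [Y → .] vs [X → . ( Y X]

Augment with S' → S and build the canonical LR(0) collection (I0 = CLOSURE({[S' → . S]}), then GOTO on every symbol after a dot until no new states appear). It has 15 states:
  I0: { [S → . ( (], [S → . X ( X], [S → .], [S' → . S], [X → . ( Y X], [X → . * X], [X → . *], [X → . Y Y Y], [Y → .] }  — shift, 2 reduces
  I1: { [S → ( . (], [X → ( . Y X], [Y → .] }  — shift, reduce
  I2: { [X → * . X], [X → * .], [X → . ( Y X], [X → . * X], [X → . *], [X → . Y Y Y], [Y → .] }  — shift, 2 reduces
  I3: { [S' → S .] }  — accept
  I4: { [S → X . ( X] }  — shift
  I5: { [X → Y . Y Y], [Y → .] }  — reduce
  I6: { [X → Y Y . Y], [Y → .] }  — reduce
  I7: { [X → Y Y Y .] }  — reduce
  I8: { [S → X ( . X], [X → . ( Y X], [X → . * X], [X → . *], [X → . Y Y Y], [Y → .] }  — shift, reduce
  I9: { [X → ( . Y X], [Y → .] }  — reduce
  I10: { [S → X ( X .] }  — reduce
  I11: { [X → ( Y . X], [X → . ( Y X], [X → . * X], [X → . *], [X → . Y Y Y], [Y → .] }  — shift, reduce
  I12: { [X → ( Y X .] }  — reduce
  I13: { [X → * X .] }  — reduce
  I14: { [S → ( ( .] }  — reduce

I0 contains reduce items [S → .], [Y → .] and shift items [S → . ( (], [X → . ( Y X], [X → . *], [X → . * X] — shift-reduce conflict.
I1 contains reduce item [Y → .] and shift item [S → ( . (] — shift-reduce conflict.
I2 contains reduce items [X → * .], [Y → .] and shift items [X → . ( Y X], [X → . *], [X → . * X] — shift-reduce conflict.
I8 contains reduce item [Y → .] and shift items [X → . ( Y X], [X → . *], [X → . * X] — shift-reduce conflict.
I11 contains reduce item [Y → .] and shift items [X → . ( Y X], [X → . *], [X → . * X] — shift-reduce conflict.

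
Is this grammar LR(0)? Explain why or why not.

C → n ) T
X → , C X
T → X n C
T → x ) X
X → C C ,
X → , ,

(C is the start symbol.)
A grammar is LR(0) if no state in the canonical LR(0) collection has:
  - both a shift item (dot before a terminal) and a complete item (shift-reduce conflict), or
  - two or more complete items (reduce-reduce conflict; the accept item [C' → C .] counts as a complete item here).

Augment with C' → C and build the canonical LR(0) collection (I0 = CLOSURE({[C' → . C]}), then GOTO on every symbol after a dot until no new states appear). It has 18 states:
  I0: { [C → . n ) T], [C' → . C] }  — shift
  I1: { [C' → C .] }  — accept
  I2: { [C → n . ) T] }  — shift
  I3: { [C → . n ) T], [C → n ) . T], [T → . X n C], [T → . x ) X], [X → . , ,], [X → . , C X], [X → . C C ,] }  — shift
  I4: { [C → . n ) T], [X → , . ,], [X → , . C X] }  — shift
  I5: { [C → . n ) T], [X → C . C ,] }  — shift
  I6: { [C → n ) T .] }  — reduce
  I7: { [T → X . n C] }  — shift
  I8: { [T → x . ) X] }  — shift
  I9: { [C → . n ) T], [T → x ) . X], [X → . , ,], [X → . , C X], [X → . C C ,] }  — shift
  I10: { [T → x ) X .] }  — reduce
  I11: { [C → . n ) T], [T → X n . C] }  — shift
  I12: { [T → X n C .] }  — reduce
  I13: { [X → C C . ,] }  — shift
  I14: { [X → C C , .] }  — reduce
  I15: { [X → , , .] }  — reduce
  I16: { [C → . n ) T], [X → , C . X], [X → . , ,], [X → . , C X], [X → . C C ,] }  — shift
  I17: { [X → , C X .] }  — reduce

Every state is either a pure shift/goto state or contains exactly one complete item and nothing to shift — no conflicts. The grammar is LR(0).

Answer: Yes, the grammar is LR(0)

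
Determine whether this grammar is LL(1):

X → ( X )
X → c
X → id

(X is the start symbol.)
For X:
  PREDICT(X → '(' X ')') = { '(' }
  PREDICT(X → c) = { 'c' }
  PREDICT(X → id) = { 'id' }

All predict sets are disjoint. The grammar IS LL(1).

Answer: Yes, the grammar is LL(1).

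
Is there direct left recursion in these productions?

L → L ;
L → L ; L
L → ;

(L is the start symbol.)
L → L ;: LEFT RECURSIVE (starts with L)
L → L ; L: LEFT RECURSIVE (starts with L)
L → ;: starts with ';'

The grammar has direct left recursion on: L.

Answer: Yes, L is left-recursive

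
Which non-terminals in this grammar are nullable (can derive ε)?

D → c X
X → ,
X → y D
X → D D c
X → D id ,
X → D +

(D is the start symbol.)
None

A non-terminal is nullable if it can derive ε (the empty string): either it has an ε-production, or it has a production whose right-hand side consists entirely of nullable non-terminals.

There are no ε-productions, so no non-terminal can derive ε.
No non-terminals are nullable.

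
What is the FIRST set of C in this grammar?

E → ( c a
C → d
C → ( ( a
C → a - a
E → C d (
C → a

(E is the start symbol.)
To compute FIRST(C), examine every production with C on the left-hand side, reading each right-hand side left to right until a non-nullable symbol is reached.

From C → d:
  - d is a terminal: add 'd' and stop
From C → ( ( a:
  - '(' is a terminal: add '(' and stop
From C → a - a:
  - a is a terminal: add 'a' and stop
From C → a:
  - a is a terminal: add 'a' and stop

Collecting: FIRST(C) = { '(', 'a', 'd' }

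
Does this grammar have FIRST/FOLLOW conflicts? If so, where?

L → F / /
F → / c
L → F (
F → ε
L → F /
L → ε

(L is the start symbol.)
Yes. F → '/' c with FOLLOW(F) on { '/' }

Nullable non-terminals: F, L.
FIRST sets used below: FIRST(F) = { '/', ε }

F: nullable alternative(s) F → ε; FOLLOW(F) = { '(', '/' }
  F → / c: FIRST \ {ε} = { '/' } — overlaps FOLLOW(F) on { '/' }: CONFLICT
  F → ε: FIRST \ {ε} = { } — this is the only nullable alternative, skip

L: nullable alternative(s) L → ε; FOLLOW(L) = { $ }
  L → F / /: FIRST \ {ε} = { '/' } — disjoint from FOLLOW(L)
  L → F (: FIRST \ {ε} = { '(', '/' } — disjoint from FOLLOW(L)
  L → F /: FIRST \ {ε} = { '/' } — disjoint from FOLLOW(L)
  L → ε: FIRST \ {ε} = { } — this is the only nullable alternative, skip

So the grammar has 1 FIRST/FOLLOW conflict (marked CONFLICT above).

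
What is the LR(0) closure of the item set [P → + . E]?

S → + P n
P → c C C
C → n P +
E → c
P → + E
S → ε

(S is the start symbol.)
{ [E → . c], [P → + . E] }

To compute CLOSURE, for each item [A → α.Bβ] where B is a non-terminal, add [B → .γ] for all productions B → γ; repeat for the newly added items until nothing changes.

Start with: [P → + . E]
  [P → + . E] has the dot before E: add [E → . c]
No further items can be added.

CLOSURE = { [E → . c], [P → + . E] }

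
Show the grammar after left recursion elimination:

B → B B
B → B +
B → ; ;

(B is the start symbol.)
B is directly left-recursive. The standard transformation for
  A → A α₁ | ... | A α_m | β₁ | ... | β_n
is
  A  → β₁ A' | ... | β_n A'
  A' → α₁ A' | ... | α_m A' | ε

B → ; ; becomes B → ; ; B'
B → B B becomes B' → B B'
B → B + becomes B' → + B'
Add B' → ε

Resulting grammar:
B → ; ; B'
B' → B B'
B' → + B'
B' → ε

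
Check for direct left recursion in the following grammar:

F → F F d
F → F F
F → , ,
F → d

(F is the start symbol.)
F → F F d: LEFT RECURSIVE (starts with F)
F → F F: LEFT RECURSIVE (starts with F)
F → , ,: starts with ','
F → d: starts with d

The grammar has direct left recursion on: F.

Answer: Yes, F is left-recursive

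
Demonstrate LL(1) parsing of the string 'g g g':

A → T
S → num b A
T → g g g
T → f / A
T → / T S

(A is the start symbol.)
LL(1) parsing maintains a stack (initially the start symbol over $) and the input. At each step: if the stack top is a terminal, match it against the current input token; if it is a non-terminal N, replace it with the RHS of M[N, lookahead] (the unique production whose predict set contains the lookahead).

Stack is shown with the top on the left.

Stack    Input    Action
------------------------
A $      g g g $  output A → T
T $      g g g $  output T → g g g
g g g $  g g g $  match 'g'
g g $    g g $    match 'g'
g $      g $      match 'g'
$        $        accept

The string is accepted.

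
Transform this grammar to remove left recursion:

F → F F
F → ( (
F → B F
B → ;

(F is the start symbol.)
F is directly left-recursive. The standard transformation for
  A → A α₁ | ... | A α_m | β₁ | ... | β_n
is
  A  → β₁ A' | ... | β_n A'
  A' → α₁ A' | ... | α_m A' | ε

F → ( ( becomes F → ( ( F'
F → B F becomes F → B F F'
F → F F becomes F' → F F'
Add F' → ε

Productions for other non-terminals are unchanged:
  B → ;

Resulting grammar:
F → ( ( F'
F → B F F'
F' → F F'
F' → ε
B → ;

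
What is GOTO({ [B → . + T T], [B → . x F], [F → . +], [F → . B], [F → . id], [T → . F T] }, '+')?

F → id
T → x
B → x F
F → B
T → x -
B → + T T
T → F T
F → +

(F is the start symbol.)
{ [B → + . T T], [B → . + T T], [B → . x F], [F → + .], [F → . +], [F → . B], [F → . id], [T → . F T], [T → . x -], [T → . x] }

GOTO(I, '+') = CLOSURE({ [A → αX.β] : [A → α.Xβ] ∈ I, X = '+' })

Items with dot before '+', with the dot advanced:
  [B → . + T T] → [B → + . T T]
  [F → . +] → [F → + .]
Closure of the advanced items:
  [B → + . T T] has the dot before T: add [T → . x], [T → . x -], [T → . F T]
  [T → . F T] has the dot before F: add [F → . id], [F → . B], [F → . +]
  [F → . B] has the dot before B: add [B → . x F], [B → . + T T]

GOTO = { [B → + . T T], [B → . + T T], [B → . x F], [F → + .], [F → . +], [F → . B], [F → . id], [T → . F T], [T → . x -], [T → . x] }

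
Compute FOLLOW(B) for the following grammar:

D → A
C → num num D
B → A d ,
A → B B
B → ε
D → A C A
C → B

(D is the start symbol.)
To compute FOLLOW(B), find every occurrence of B on a right-hand side N → α B β: add FIRST(β) \ {ε}, and if β is empty or nullable also add FOLLOW(N). Iterate to a fixed point.

In A → B B: B is followed by B, add FIRST(B) \ {ε} = { 'd' }
  B is nullable, so also add FOLLOW(A)
In A → B B: B is at the end, add FOLLOW(A)
In C → B: B is at the end, add FOLLOW(C)

The FOLLOW sets referred to above (computed the same way, to a fixed point):
  FOLLOW(A) = { $, 'd', 'num' }
  FOLLOW(C) = { $, 'd' }

Taking the union: FOLLOW(B) = { $, 'd', 'num' }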